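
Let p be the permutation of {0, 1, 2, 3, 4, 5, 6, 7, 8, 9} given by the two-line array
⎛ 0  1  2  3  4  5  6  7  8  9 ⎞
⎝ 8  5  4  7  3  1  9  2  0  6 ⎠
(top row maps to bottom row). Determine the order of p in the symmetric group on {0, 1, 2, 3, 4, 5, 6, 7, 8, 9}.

4

The disjoint-cycle form of p has cycle lengths 4, 2, 2, 2.
The order is lcm(4, 2, 2, 2) = 4.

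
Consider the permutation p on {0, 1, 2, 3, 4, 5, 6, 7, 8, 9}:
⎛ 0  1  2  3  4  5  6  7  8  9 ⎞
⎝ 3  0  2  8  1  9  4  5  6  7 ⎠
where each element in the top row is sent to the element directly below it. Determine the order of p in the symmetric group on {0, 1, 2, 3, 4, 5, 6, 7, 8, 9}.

6

Decomposing into disjoint cycles gives cycle lengths 6, 3, 1.
The order is lcm(6, 3) = 6.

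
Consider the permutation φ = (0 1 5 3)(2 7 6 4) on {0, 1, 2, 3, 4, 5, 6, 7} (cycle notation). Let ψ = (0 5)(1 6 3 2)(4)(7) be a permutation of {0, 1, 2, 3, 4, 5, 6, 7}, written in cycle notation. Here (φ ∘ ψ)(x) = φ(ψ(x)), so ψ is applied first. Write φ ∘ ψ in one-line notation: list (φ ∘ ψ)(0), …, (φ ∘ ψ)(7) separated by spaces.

3 4 5 7 2 1 0 6

(φ ∘ ψ)(x) = φ(ψ(x)). Computing each image: φ(ψ(0)) = φ(5) = 3, φ(ψ(1)) = φ(6) = 4, φ(ψ(2)) = φ(1) = 5, φ(ψ(3)) = φ(2) = 7, φ(ψ(4)) = φ(4) = 2, φ(ψ(5)) = φ(0) = 1, φ(ψ(6)) = φ(3) = 0, φ(ψ(7)) = φ(7) = 6.
Hence φ ∘ ψ = [3 4 5 7 2 1 0 6].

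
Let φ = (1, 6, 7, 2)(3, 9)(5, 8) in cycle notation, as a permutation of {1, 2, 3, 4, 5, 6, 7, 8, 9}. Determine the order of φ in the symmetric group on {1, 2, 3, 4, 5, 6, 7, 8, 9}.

The disjoint cycles have lengths 4, 2, 2, 1.
The order of φ is the least common multiple of its cycle lengths: lcm(4, 2, 2) = 4.

4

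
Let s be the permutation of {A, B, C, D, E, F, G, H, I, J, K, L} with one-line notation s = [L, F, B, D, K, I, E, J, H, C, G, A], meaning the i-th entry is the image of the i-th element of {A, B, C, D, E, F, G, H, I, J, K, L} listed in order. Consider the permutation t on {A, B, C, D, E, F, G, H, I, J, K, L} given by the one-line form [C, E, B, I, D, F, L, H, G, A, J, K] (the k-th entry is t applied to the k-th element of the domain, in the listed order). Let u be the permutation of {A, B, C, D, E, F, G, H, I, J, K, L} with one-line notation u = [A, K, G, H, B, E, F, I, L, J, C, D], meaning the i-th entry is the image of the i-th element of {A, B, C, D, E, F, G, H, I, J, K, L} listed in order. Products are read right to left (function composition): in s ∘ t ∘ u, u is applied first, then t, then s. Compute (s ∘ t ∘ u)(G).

(s ∘ t ∘ u)(G) = s(t(u(G))). u(G) = F, then t(F) = F, then s(F) = I, so the result is I.

I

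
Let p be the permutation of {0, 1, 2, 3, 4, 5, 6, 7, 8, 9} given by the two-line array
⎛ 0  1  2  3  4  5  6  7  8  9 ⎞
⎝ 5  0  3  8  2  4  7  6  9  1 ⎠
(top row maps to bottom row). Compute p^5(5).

9

Tracing 5 → 4 → … returns to 5 after 8 steps, so 5 lies in an 8-cycle (0, 5, 4, 2, 3, 8, 9, 1).
Advancing 5 steps from 5: 5 → 4 → 2 → 3 → 8 → 9.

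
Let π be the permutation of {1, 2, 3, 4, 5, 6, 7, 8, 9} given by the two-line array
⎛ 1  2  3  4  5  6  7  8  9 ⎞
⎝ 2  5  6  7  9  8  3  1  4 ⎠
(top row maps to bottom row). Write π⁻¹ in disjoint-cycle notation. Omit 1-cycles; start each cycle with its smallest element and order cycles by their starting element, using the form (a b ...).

(1 8 6 3 7 4 9 5 2)

First write π in disjoint cycles: (1 2 5 9 4 7 3 6 8).
Reversing each cycle (and rotating so the smallest element leads) gives π⁻¹ = (1 8 6 3 7 4 9 5 2).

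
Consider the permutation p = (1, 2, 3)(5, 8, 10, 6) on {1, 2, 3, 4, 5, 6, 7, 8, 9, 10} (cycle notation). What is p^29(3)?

2

3 lies in the 3-cycle (1, 2, 3).
On a 3-cycle, p^3 is the identity, so p^29 = p^2 there (29 ≡ 2 mod 3).
Advancing 2 steps from 3: 3 → 1 → 2.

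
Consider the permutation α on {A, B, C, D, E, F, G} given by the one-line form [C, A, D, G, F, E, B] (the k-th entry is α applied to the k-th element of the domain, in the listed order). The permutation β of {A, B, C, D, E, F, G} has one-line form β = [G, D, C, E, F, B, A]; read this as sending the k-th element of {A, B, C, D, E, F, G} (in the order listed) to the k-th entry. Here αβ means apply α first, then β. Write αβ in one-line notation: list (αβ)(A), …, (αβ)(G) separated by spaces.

C G E A B F D

For each element, apply α then β: A → C → C; B → A → G; C → D → E; D → G → A; E → F → B; F → E → F; G → B → D.
Collecting the images, αβ = [C G E A B F D].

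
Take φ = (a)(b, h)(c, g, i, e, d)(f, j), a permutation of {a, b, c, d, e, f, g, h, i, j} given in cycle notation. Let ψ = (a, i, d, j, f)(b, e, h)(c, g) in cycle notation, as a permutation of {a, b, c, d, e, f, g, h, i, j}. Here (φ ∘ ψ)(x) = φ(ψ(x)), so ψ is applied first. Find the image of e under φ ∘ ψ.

ψ(e) = h, then φ(h) = b; composing gives (φ ∘ ψ)(e) = b.

b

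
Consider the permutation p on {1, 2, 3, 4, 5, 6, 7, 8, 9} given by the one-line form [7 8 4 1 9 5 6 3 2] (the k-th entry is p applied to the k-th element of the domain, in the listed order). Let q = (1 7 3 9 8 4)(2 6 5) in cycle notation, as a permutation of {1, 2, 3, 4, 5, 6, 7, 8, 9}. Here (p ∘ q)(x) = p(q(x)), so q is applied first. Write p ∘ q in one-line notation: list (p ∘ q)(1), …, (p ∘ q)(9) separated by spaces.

(p ∘ q)(x) = p(q(x)). Computing each image: p(q(1)) = p(7) = 6, p(q(2)) = p(6) = 5, p(q(3)) = p(9) = 2, p(q(4)) = p(1) = 7, p(q(5)) = p(2) = 8, p(q(6)) = p(5) = 9, p(q(7)) = p(3) = 4, p(q(8)) = p(4) = 1, p(q(9)) = p(8) = 3.
Hence p ∘ q = [6 5 2 7 8 9 4 1 3].

6 5 2 7 8 9 4 1 3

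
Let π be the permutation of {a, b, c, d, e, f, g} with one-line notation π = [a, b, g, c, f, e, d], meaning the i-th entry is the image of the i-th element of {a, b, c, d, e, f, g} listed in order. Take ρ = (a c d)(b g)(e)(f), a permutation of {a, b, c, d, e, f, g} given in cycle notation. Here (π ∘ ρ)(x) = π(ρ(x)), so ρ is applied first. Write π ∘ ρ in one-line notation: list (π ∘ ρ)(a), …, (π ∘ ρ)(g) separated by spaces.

g d c a f e b

(π ∘ ρ)(x) = π(ρ(x)). Computing each image: π(ρ(a)) = π(c) = g, π(ρ(b)) = π(g) = d, π(ρ(c)) = π(d) = c, π(ρ(d)) = π(a) = a, π(ρ(e)) = π(e) = f, π(ρ(f)) = π(f) = e, π(ρ(g)) = π(b) = b.
Hence π ∘ ρ = [g d c a f e b].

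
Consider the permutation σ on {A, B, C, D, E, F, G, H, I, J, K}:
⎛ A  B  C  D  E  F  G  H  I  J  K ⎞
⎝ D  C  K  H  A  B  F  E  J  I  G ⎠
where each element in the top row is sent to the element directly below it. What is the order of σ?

The disjoint-cycle form of σ has cycle lengths 5, 4, 2.
The order of σ is the least common multiple of its cycle lengths: lcm(5, 4, 2) = 20.

20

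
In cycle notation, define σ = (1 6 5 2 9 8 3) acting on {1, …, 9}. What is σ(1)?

In the cycle (1 6 5 2 9 8 3), 1 is followed by 6, so σ(1) = 6.

6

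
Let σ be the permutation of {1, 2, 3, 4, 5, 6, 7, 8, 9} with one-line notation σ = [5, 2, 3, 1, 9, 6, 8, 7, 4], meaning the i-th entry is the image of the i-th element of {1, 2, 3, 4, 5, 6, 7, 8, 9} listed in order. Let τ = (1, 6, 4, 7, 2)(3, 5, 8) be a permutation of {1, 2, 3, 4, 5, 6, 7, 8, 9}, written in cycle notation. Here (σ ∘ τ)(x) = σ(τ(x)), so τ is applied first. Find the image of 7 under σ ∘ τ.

2

τ(7) = 2, then σ(2) = 2; composing gives (σ ∘ τ)(7) = 2.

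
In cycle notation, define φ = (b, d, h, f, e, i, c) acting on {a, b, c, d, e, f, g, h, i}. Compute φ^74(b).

e

b lies in the 7-cycle (b, d, h, f, e, i, c).
Since the cycle has length 7, φ^74 acts on it the same as φ^4 (74 mod 7 = 4).
Stepping 4 places around the cycle: b → d → h → f → e.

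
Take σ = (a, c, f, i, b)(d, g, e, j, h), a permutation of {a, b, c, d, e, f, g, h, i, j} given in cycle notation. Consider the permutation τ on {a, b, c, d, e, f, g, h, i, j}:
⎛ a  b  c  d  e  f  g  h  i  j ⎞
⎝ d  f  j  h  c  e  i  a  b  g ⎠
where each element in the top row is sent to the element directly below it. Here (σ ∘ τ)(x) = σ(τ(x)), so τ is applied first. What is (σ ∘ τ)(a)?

τ(a) = d, then σ(d) = g; composing gives (σ ∘ τ)(a) = g.

g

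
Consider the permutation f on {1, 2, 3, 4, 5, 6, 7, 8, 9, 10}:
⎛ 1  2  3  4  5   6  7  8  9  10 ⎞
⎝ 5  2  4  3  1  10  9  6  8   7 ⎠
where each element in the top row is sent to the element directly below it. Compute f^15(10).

10

Tracing 10 → 7 → … returns to 10 after 5 steps, so 10 lies in a 5-cycle (6, 10, 7, 9, 8).
Since the cycle has length 5, f^15 acts on it the same as f^0 (15 mod 5 = 0).
So f^15(10) = 10.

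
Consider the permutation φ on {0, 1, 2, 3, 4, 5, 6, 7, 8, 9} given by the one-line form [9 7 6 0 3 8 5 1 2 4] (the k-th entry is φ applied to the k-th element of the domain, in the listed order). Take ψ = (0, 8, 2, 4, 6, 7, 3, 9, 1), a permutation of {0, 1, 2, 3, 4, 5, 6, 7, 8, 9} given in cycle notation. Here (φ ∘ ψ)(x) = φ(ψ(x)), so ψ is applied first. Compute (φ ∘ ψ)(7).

0

First apply ψ: ψ(7) = 3, then φ(3) = 0. Thus (φ ∘ ψ)(7) = 0.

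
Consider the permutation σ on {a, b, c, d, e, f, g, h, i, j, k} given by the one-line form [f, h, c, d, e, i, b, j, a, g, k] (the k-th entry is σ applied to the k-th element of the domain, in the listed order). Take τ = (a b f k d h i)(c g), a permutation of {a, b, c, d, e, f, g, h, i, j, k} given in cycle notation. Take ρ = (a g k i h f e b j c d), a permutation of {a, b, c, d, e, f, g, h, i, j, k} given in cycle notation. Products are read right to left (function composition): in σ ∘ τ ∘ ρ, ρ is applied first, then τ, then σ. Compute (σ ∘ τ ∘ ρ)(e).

(σ ∘ τ ∘ ρ)(e) = σ(τ(ρ(e))). ρ(e) = b, then τ(b) = f, then σ(f) = i, so the result is i.

i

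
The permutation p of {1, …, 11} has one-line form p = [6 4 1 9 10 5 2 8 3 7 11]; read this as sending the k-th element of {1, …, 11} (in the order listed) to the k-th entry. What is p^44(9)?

Tracing 9 → 3 → … returns to 9 after 9 steps, so 9 lies in a 9-cycle (1 6 5 10 7 2 4 9 3).
On a 9-cycle, p^9 is the identity, so p^44 = p^8 there (44 ≡ 8 mod 9).
Advancing 8 steps from 9: 9 → 3 → 1 → 6 → 5 → 10 → 7 → 2 → 4.

4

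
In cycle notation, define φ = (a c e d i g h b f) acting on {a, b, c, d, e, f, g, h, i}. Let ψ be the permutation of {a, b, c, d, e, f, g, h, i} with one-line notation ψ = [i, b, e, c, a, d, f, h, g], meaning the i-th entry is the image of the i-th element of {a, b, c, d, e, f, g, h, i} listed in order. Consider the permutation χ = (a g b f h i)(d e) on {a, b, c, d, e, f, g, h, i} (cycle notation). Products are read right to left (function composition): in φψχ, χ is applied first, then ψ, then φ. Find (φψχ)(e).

e

Apply the permutations in order: χ(e) = d, then ψ(d) = c, then φ(c) = e. So (φψχ)(e) = e.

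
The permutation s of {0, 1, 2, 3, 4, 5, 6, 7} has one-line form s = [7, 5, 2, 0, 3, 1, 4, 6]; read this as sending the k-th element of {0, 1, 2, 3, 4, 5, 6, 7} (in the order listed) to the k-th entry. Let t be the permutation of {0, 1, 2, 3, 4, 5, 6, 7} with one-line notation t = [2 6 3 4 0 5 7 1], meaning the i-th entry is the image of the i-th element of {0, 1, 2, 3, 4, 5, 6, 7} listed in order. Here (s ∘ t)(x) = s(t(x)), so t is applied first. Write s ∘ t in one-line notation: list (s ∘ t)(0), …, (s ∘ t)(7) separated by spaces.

2 4 0 3 7 1 6 5

(s ∘ t)(x) = s(t(x)). Computing each image: s(t(0)) = s(2) = 2, s(t(1)) = s(6) = 4, s(t(2)) = s(3) = 0, s(t(3)) = s(4) = 3, s(t(4)) = s(0) = 7, s(t(5)) = s(5) = 1, s(t(6)) = s(7) = 6, s(t(7)) = s(1) = 5.
Hence s ∘ t = [2 4 0 3 7 1 6 5].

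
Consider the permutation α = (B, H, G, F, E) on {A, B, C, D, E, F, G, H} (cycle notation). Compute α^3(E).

E lies in the 5-cycle (B, H, G, F, E).
Advancing 3 steps from E: E → B → H → G.

G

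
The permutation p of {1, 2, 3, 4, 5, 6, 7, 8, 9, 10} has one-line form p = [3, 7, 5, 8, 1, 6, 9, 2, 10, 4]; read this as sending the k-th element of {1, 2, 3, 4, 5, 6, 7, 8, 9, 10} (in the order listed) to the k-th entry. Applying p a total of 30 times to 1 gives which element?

Tracing 1 → 3 → … returns to 1 after 3 steps, so 1 lies in a 3-cycle (1 3 5).
Powers repeat with period 3 on this cycle, and 30 mod 3 = 0, so p^30(1) = p^0(1).
So p^30(1) = 1.

1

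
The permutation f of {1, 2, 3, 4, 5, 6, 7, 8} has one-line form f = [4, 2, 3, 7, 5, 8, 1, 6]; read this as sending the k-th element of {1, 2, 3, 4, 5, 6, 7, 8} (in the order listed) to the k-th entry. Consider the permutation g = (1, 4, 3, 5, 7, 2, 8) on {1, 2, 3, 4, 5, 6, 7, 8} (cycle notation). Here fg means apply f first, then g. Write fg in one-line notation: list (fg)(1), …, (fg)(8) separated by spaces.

3 8 5 2 7 1 4 6

(fg)(x) = g(f(x)). Computing each image: g(f(1)) = g(4) = 3, g(f(2)) = g(2) = 8, g(f(3)) = g(3) = 5, g(f(4)) = g(7) = 2, g(f(5)) = g(5) = 7, g(f(6)) = g(8) = 1, g(f(7)) = g(1) = 4, g(f(8)) = g(6) = 6.
Hence fg = [3 8 5 2 7 1 4 6].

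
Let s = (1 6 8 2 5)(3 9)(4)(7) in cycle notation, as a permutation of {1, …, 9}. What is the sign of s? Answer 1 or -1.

The cycle lengths are 5, 2, 1, 1.
A cycle is odd iff its length is even; s has 1 even-length cycle, so sgn(s) = (−1)^1 and s is odd.

-1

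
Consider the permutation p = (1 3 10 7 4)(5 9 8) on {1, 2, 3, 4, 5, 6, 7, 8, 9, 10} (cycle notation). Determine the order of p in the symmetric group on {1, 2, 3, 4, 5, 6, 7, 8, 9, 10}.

The disjoint cycles have lengths 5, 3, 1, 1.
Since disjoint cycles commute, ord(p) = lcm(5, 3) = 15.

15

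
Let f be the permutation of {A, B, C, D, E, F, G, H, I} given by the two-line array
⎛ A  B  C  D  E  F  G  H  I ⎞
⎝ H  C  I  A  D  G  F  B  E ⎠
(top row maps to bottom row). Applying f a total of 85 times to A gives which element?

Tracing A → H → … returns to A after 7 steps, so A lies in a 7-cycle (A H B C I E D).
Powers repeat with period 7 on this cycle, and 85 mod 7 = 1, so f^85(A) = f^1(A).
Stepping 1 place around the cycle: A → H.

H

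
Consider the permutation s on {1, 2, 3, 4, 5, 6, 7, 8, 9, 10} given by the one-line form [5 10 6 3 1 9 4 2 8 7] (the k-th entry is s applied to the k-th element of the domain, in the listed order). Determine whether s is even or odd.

In disjoint-cycle form the cycle lengths are 8, 2.
A cycle of length ℓ contributes ℓ−1 transpositions, so s is a product of 7 + 1 = 8 transpositions — even.

even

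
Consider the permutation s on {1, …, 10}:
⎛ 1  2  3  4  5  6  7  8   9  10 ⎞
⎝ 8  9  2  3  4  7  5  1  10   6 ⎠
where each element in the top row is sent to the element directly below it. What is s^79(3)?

Tracing 3 → 2 → … returns to 3 after 8 steps, so 3 lies in an 8-cycle (2, 9, 10, 6, 7, 5, 4, 3).
Powers repeat with period 8 on this cycle, and 79 mod 8 = 7, so s^79(3) = s^7(3).
Advancing 7 steps from 3: 3 → 2 → 9 → 10 → 6 → 7 → 5 → 4.

4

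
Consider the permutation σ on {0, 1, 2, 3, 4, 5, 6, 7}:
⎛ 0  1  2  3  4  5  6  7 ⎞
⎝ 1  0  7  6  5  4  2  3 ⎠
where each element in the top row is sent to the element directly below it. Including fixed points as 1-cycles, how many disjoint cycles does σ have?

The cycle decomposition is (0, 1)(2, 7, 3, 6)(4, 5), which has 3 cycles (counting 1-cycles).

3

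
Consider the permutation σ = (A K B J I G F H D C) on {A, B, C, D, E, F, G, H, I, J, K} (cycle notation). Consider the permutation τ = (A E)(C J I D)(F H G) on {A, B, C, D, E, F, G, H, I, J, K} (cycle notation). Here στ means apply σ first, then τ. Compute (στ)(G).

First apply σ: σ(G) = F, then τ(F) = H. Thus (στ)(G) = H.

H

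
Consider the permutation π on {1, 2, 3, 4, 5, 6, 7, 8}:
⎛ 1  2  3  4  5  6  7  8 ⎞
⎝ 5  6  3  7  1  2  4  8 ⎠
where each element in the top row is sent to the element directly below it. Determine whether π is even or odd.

In disjoint-cycle form the cycle lengths are 2, 2, 2, 1, 1.
A cycle is odd iff its length is even; π has 3 even-length cycles, so sgn(π) = (−1)^3 and π is odd.

odd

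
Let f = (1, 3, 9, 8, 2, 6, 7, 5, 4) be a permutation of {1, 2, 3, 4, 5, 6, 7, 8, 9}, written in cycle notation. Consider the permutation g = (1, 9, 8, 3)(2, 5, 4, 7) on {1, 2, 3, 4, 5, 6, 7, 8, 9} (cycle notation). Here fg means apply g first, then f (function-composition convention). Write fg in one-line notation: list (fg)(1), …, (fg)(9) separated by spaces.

8 4 3 5 1 7 6 9 2

(fg)(x) = f(g(x)). Computing each image: f(g(1)) = f(9) = 8, f(g(2)) = f(5) = 4, f(g(3)) = f(1) = 3, f(g(4)) = f(7) = 5, f(g(5)) = f(4) = 1, f(g(6)) = f(6) = 7, f(g(7)) = f(2) = 6, f(g(8)) = f(3) = 9, f(g(9)) = f(8) = 2.
Hence fg = [8 4 3 5 1 7 6 9 2].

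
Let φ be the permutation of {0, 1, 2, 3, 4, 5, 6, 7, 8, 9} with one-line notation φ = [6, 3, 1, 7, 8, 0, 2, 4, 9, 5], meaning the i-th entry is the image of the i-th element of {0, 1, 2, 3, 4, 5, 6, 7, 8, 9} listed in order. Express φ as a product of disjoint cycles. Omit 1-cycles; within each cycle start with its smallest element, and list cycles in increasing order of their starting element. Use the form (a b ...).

Start at 0 and follow images: 0 → 6 → 2 → 1 → 3 → 7 → 4 → 8 → 9 → 5 → 0, giving the cycle (0 6 2 1 3 7 4 8 9 5).
Continuing from each remaining unvisited element yields (0 6 2 1 3 7 4 8 9 5).

(0 6 2 1 3 7 4 8 9 5)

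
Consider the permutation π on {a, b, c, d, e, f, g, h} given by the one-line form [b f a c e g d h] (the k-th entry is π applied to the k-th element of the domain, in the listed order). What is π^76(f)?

a

Tracing f → g → … returns to f after 6 steps, so f lies in a 6-cycle (a b f g d c).
Since the cycle has length 6, π^76 acts on it the same as π^4 (76 mod 6 = 4).
Stepping 4 places around the cycle: f → g → d → c → a.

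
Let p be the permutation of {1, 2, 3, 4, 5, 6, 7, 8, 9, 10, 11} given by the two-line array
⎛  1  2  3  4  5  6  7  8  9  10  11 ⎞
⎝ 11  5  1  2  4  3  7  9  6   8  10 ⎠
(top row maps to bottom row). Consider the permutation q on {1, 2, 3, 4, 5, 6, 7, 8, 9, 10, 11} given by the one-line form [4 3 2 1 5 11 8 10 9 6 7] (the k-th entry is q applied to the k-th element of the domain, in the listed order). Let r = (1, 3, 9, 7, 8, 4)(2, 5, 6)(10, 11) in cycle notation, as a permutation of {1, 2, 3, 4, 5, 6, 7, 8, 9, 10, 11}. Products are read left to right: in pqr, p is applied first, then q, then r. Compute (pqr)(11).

Chase 11: p(11) = 10; q(10) = 6; r(6) = 2. Hence (pqr)(11) = 2.

2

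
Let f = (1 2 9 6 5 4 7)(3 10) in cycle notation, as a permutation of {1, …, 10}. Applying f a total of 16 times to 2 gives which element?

6

2 lies in the 7-cycle (1 2 9 6 5 4 7).
On a 7-cycle, f^7 is the identity, so f^16 = f^2 there (16 ≡ 2 mod 7).
Advancing 2 steps from 2: 2 → 9 → 6.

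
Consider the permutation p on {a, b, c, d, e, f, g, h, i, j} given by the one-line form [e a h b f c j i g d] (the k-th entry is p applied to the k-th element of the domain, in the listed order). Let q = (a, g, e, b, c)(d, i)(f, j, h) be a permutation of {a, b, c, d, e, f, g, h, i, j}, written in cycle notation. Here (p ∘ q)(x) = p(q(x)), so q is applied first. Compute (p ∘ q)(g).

q(g) = e, then p(e) = f; composing gives (p ∘ q)(g) = f.

f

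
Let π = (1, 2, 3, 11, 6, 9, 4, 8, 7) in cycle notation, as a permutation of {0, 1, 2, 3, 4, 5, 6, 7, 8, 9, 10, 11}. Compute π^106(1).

8

1 lies in the 9-cycle (1, 2, 3, 11, 6, 9, 4, 8, 7).
Powers repeat with period 9 on this cycle, and 106 mod 9 = 7, so π^106(1) = π^7(1).
Advancing 7 steps from 1: 1 → 2 → 3 → 11 → 6 → 9 → 4 → 8.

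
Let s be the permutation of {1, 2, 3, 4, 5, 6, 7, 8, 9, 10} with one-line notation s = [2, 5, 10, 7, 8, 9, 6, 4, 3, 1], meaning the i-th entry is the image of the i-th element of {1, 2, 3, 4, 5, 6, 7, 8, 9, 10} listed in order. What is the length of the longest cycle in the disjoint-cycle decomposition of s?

Decomposing into disjoint cycles gives (1, 2, 5, 8, 4, 7, 6, 9, 3, 10); the longest has length 10.

10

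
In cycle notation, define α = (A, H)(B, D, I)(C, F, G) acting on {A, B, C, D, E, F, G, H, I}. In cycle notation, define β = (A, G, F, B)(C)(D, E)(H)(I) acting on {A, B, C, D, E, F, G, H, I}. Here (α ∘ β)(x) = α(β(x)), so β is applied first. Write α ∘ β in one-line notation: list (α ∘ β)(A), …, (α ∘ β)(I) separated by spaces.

C H F E I D G A B

For each element, apply β then α: A → G → C; B → A → H; C → C → F; D → E → E; E → D → I; F → B → D; G → F → G; H → H → A; I → I → B.
So α ∘ β in one-line form is C H F E I D G A B.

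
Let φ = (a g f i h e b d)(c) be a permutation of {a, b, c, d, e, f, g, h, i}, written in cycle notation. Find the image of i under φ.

h

In the cycle (a g f i h e b d), i is followed by h, so φ(i) = h.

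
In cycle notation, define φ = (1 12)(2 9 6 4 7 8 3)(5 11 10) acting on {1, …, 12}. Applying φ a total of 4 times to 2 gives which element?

2 lies in the 7-cycle (2 9 6 4 7 8 3).
Advancing 4 steps from 2: 2 → 9 → 6 → 4 → 7.

7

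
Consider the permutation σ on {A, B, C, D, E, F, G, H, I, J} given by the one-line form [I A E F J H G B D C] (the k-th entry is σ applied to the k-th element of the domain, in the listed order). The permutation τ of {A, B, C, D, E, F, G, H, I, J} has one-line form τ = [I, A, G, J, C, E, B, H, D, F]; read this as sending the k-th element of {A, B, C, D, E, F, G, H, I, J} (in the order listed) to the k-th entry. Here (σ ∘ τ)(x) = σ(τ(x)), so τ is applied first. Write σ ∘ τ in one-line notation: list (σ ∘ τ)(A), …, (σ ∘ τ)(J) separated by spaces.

(σ ∘ τ)(x) = σ(τ(x)). Computing each image: σ(τ(A)) = σ(I) = D, σ(τ(B)) = σ(A) = I, σ(τ(C)) = σ(G) = G, σ(τ(D)) = σ(J) = C, σ(τ(E)) = σ(C) = E, σ(τ(F)) = σ(E) = J, σ(τ(G)) = σ(B) = A, σ(τ(H)) = σ(H) = B, σ(τ(I)) = σ(D) = F, σ(τ(J)) = σ(F) = H.
Hence σ ∘ τ = [D I G C E J A B F H].

D I G C E J A B F H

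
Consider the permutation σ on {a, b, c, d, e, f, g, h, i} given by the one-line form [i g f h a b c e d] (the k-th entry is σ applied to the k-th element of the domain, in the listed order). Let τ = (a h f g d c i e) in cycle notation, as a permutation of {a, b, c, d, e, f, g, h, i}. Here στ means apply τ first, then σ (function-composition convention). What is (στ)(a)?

e

τ(a) = h, then σ(h) = e; composing gives (στ)(a) = e.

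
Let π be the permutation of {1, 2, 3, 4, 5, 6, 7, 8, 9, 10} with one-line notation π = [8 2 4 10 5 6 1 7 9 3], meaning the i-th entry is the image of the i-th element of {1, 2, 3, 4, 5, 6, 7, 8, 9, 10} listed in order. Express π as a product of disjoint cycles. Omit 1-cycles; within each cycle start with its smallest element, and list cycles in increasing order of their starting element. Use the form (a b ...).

(1 8 7)(3 4 10)

Start at 1 and follow images: 1 → 8 → 7 → 1, giving the cycle (1 8 7).
Repeating from the next unused element and collecting all non-trivial cycles gives (1 8 7)(3 4 10).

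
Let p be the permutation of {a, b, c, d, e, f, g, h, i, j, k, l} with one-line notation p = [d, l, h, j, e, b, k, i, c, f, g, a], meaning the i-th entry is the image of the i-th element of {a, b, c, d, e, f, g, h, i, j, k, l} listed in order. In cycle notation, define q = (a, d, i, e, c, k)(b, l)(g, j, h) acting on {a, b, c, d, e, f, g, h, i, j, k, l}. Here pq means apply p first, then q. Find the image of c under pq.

(pq)(c) = q(p(c)). p(c) = h, then q(h) = g. So (pq)(c) = g.

g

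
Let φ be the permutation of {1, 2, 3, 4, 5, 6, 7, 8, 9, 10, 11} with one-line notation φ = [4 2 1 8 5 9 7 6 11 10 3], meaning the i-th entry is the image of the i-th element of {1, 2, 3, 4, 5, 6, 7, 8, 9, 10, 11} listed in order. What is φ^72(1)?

8

Tracing 1 → 4 → … returns to 1 after 7 steps, so 1 lies in a 7-cycle (1 4 8 6 9 11 3).
Since the cycle has length 7, φ^72 acts on it the same as φ^2 (72 mod 7 = 2).
Advancing 2 steps from 1: 1 → 4 → 8.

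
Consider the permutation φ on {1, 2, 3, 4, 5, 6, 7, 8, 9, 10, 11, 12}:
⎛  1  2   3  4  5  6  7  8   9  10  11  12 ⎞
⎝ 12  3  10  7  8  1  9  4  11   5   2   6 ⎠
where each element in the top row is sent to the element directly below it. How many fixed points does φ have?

No element satisfies φ(x) = x, so there are 0 fixed points.

0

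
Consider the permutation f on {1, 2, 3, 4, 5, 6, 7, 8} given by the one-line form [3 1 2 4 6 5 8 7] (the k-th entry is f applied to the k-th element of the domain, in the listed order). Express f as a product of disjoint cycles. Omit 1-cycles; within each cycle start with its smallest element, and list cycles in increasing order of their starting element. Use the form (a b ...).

Iterating f from 1 gives 1 → 3 → 2 → 1; that is the 3-cycle (1 3 2).
Repeating from the next unused element and collecting all non-trivial cycles gives (1 3 2)(5 6)(7 8).

(1 3 2)(5 6)(7 8)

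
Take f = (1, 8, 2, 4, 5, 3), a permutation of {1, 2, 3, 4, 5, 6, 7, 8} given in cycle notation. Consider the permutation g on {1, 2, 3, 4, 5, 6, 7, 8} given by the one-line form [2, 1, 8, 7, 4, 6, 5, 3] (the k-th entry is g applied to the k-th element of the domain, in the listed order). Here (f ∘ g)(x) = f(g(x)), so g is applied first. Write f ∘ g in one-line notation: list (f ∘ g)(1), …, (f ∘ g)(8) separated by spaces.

(f ∘ g)(x) = f(g(x)). Computing each image: f(g(1)) = f(2) = 4, f(g(2)) = f(1) = 8, f(g(3)) = f(8) = 2, f(g(4)) = f(7) = 7, f(g(5)) = f(4) = 5, f(g(6)) = f(6) = 6, f(g(7)) = f(5) = 3, f(g(8)) = f(3) = 1.
Hence f ∘ g = [4 8 2 7 5 6 3 1].

4 8 2 7 5 6 3 1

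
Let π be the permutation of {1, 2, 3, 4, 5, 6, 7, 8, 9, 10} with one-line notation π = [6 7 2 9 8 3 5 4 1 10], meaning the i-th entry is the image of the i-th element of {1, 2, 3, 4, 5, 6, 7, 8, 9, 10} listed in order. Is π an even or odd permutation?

In disjoint-cycle form the cycle lengths are 9, 1.
A cycle of length ℓ contributes ℓ−1 transpositions, so π is a product of 8 transpositions — even.

even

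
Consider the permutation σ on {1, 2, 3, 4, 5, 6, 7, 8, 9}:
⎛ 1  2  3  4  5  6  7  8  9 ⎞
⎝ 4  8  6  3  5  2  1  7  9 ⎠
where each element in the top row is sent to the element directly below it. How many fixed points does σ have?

The fixed points (elements with σ(x) = x) are {5, 9}, so there are 2.

2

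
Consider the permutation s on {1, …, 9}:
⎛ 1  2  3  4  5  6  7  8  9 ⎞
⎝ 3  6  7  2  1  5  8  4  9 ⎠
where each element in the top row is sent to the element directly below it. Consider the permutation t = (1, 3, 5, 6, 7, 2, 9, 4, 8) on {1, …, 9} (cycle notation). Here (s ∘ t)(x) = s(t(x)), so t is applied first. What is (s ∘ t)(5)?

First apply t: t(5) = 6, then s(6) = 5. Thus (s ∘ t)(5) = 5.

5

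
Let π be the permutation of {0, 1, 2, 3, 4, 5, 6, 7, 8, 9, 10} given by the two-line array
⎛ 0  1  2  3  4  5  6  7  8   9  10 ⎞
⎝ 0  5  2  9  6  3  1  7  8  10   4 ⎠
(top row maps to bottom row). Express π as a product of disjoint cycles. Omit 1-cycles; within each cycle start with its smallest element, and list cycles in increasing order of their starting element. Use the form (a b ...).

Iterating π from 1 gives 1 → 5 → 3 → 9 → 10 → 4 → 6 → 1; that is the 7-cycle (1 5 3 9 10 4 6).
Repeating from the next unused element and collecting all non-trivial cycles gives (1 5 3 9 10 4 6).

(1 5 3 9 10 4 6)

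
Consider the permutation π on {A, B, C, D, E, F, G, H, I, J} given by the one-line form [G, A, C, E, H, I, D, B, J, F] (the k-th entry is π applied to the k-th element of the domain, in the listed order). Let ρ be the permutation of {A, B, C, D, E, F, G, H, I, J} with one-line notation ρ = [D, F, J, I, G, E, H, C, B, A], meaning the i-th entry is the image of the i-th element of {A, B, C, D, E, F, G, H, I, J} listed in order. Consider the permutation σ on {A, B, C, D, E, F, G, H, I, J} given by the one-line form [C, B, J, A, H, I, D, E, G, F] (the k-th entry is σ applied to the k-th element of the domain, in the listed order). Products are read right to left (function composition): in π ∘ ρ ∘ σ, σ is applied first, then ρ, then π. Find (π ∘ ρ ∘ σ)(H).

D

Chase H: σ(H) = E; ρ(E) = G; π(G) = D. Hence (π ∘ ρ ∘ σ)(H) = D.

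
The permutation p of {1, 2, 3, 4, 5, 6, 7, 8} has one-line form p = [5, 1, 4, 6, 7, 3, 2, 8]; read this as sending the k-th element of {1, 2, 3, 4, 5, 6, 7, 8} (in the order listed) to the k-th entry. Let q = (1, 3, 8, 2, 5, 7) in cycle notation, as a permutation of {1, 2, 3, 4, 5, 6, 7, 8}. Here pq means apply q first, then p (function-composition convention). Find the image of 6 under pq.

(pq)(6) = p(q(6)). q(6) = 6, then p(6) = 3. So (pq)(6) = 3.

3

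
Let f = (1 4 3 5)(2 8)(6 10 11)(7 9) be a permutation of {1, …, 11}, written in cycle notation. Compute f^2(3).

1

3 lies in the 4-cycle (1 4 3 5).
Stepping 2 places around the cycle: 3 → 5 → 1.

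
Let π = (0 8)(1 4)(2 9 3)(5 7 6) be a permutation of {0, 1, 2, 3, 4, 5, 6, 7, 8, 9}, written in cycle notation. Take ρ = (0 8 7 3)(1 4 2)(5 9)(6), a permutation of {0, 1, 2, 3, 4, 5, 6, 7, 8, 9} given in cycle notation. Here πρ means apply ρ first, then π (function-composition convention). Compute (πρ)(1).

1

(πρ)(1) = π(ρ(1)). ρ(1) = 4, then π(4) = 1. So (πρ)(1) = 1.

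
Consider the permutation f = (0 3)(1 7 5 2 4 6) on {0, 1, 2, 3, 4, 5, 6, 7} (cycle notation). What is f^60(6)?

6

6 lies in the 6-cycle (1 7 5 2 4 6).
Since the cycle has length 6, f^60 acts on it the same as f^0 (60 mod 6 = 0).
So f^60(6) = 6.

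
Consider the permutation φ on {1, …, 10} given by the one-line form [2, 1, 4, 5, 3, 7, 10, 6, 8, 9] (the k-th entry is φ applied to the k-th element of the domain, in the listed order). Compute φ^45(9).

Tracing 9 → 8 → … returns to 9 after 5 steps, so 9 lies in a 5-cycle (6 7 10 9 8).
On a 5-cycle, φ^5 is the identity, so φ^45 = φ^0 there (45 ≡ 0 mod 5).
So φ^45(9) = 9.

9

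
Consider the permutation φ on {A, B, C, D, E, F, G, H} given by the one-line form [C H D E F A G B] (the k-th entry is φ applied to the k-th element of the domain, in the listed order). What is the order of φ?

10

Decomposing into disjoint cycles gives cycle lengths 5, 2, 1.
Since disjoint cycles commute, ord(φ) = lcm(5, 2) = 10.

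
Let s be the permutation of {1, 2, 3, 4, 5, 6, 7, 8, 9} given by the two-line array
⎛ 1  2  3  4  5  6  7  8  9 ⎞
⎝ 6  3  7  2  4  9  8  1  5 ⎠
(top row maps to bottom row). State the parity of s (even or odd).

even

In disjoint-cycle form the cycle lengths are 9.
A cycle is odd iff its length is even; s has 0 even-length cycles, so sgn(s) = (−1)^0 and s is even.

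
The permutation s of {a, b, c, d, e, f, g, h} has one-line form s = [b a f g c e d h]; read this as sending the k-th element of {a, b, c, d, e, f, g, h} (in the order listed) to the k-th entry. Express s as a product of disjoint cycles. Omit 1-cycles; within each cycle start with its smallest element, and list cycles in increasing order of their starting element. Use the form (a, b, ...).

Start at a and follow images: a → b → a, giving the cycle (a, b).
Repeating from the next unused element and collecting all non-trivial cycles gives (a, b)(c, f, e)(d, g).

(a, b)(c, f, e)(d, g)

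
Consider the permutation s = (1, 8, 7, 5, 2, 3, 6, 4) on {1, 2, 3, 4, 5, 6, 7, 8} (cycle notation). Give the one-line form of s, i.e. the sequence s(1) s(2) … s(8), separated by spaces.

8 3 6 1 2 4 5 7

Reading each image from the cycles: 1↦8, 2↦3, 3↦6, 4↦1, 5↦2, 6↦4, 7↦5, 8↦7.
So the one-line form is 8 3 6 1 2 4 5 7.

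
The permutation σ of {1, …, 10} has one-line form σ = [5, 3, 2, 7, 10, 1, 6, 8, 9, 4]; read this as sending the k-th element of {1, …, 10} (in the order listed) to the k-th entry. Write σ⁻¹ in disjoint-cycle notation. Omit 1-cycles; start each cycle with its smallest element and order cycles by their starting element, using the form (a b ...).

The cycle decomposition of σ is (1 5 10 4 7 6)(2 3).
The inverse reverses every cycle; in canonical form, σ⁻¹ = (1 6 7 4 10 5)(2 3).

(1 6 7 4 10 5)(2 3)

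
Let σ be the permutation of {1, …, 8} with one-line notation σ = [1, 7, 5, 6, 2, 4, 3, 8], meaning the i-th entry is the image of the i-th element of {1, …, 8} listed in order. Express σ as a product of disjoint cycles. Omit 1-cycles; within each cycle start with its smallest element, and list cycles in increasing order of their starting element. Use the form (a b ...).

Iterating σ from 2 gives 2 → 7 → 3 → 5 → 2; that is the 4-cycle (2 7 3 5).
Continuing from each remaining unvisited element yields (2 7 3 5)(4 6).

(2 7 3 5)(4 6)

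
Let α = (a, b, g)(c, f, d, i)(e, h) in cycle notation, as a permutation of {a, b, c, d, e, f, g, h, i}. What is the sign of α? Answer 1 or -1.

The cycle lengths are 4, 3, 2.
A cycle of length ℓ contributes ℓ−1 transpositions, so α is a product of 3 + 2 + 1 = 6 transpositions — even.

1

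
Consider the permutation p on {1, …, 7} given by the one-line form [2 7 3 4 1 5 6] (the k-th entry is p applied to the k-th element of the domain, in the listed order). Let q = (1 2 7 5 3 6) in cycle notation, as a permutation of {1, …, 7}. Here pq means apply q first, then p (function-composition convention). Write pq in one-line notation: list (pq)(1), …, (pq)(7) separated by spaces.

7 6 5 4 3 2 1

(pq)(x) = p(q(x)). Computing each image: p(q(1)) = p(2) = 7, p(q(2)) = p(7) = 6, p(q(3)) = p(6) = 5, p(q(4)) = p(4) = 4, p(q(5)) = p(3) = 3, p(q(6)) = p(1) = 2, p(q(7)) = p(5) = 1.
Hence pq = [7 6 5 4 3 2 1].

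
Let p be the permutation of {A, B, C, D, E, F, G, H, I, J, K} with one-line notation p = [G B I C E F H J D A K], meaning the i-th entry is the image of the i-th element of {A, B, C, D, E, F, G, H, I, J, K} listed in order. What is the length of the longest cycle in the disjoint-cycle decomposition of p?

Decomposing into disjoint cycles gives (A, G, H, J)(C, I, D); the longest has length 4.

4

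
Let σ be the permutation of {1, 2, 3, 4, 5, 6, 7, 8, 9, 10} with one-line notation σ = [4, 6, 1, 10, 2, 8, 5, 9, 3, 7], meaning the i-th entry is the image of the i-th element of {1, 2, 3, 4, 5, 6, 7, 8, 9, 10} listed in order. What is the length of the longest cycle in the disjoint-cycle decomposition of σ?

Decomposing into disjoint cycles gives (1, 4, 10, 7, 5, 2, 6, 8, 9, 3); the longest has length 10.

10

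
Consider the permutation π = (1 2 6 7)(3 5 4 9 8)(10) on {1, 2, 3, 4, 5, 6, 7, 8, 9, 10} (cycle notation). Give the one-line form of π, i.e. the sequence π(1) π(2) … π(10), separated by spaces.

2 6 5 9 4 7 1 3 8 10

Reading each image from the cycles: 1↦2, 2↦6, 3↦5, 4↦9, 5↦4, 6↦7, 7↦1, 8↦3, 9↦8, 10↦10.
So the one-line form is 2 6 5 9 4 7 1 3 8 10.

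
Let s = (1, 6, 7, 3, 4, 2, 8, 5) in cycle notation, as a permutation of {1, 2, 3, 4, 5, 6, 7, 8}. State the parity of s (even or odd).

odd

The cycle lengths are 8.
A cycle is odd iff its length is even; s has 1 even-length cycle, so sgn(s) = (−1)^1 and s is odd.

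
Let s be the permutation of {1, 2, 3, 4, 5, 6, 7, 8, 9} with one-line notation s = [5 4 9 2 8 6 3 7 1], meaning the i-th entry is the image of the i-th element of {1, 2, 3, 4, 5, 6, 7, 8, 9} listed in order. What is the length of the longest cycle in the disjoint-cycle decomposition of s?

Decomposing into disjoint cycles gives (1 5 8 7 3 9)(2 4); the longest has length 6.

6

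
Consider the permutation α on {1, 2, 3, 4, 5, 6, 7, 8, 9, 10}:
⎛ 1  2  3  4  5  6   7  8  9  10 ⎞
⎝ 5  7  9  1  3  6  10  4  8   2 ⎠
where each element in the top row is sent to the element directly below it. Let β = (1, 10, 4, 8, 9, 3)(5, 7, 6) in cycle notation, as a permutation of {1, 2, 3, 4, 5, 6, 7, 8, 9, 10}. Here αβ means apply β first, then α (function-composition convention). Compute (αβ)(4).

4

First apply β: β(4) = 8, then α(8) = 4. Thus (αβ)(4) = 4.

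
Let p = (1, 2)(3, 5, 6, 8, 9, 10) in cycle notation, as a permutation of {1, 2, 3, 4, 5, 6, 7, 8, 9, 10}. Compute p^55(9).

10

9 lies in the 6-cycle (3, 5, 6, 8, 9, 10).
Since the cycle has length 6, p^55 acts on it the same as p^1 (55 mod 6 = 1).
Stepping 1 place around the cycle: 9 → 10.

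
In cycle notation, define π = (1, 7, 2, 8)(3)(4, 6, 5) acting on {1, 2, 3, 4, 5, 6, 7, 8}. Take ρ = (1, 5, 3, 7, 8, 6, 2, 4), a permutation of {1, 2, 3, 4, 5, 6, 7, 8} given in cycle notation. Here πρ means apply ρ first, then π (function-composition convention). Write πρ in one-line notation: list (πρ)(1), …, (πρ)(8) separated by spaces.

Chase each element through ρ then π: 1 → 5 → 4; 2 → 4 → 6; 3 → 7 → 2; 4 → 1 → 7; 5 → 3 → 3; 6 → 2 → 8; 7 → 8 → 1; 8 → 6 → 5.
Collecting the images, πρ = [4 6 2 7 3 8 1 5].

4 6 2 7 3 8 1 5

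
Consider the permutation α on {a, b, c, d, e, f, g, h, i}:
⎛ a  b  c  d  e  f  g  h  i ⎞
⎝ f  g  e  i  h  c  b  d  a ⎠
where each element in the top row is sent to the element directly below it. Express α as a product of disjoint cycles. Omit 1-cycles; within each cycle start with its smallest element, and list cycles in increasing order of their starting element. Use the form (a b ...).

Iterating α from a gives a → f → c → e → h → d → i → a; that is the 7-cycle (a f c e h d i).
Continuing from each remaining unvisited element yields (a f c e h d i)(b g).

(a f c e h d i)(b g)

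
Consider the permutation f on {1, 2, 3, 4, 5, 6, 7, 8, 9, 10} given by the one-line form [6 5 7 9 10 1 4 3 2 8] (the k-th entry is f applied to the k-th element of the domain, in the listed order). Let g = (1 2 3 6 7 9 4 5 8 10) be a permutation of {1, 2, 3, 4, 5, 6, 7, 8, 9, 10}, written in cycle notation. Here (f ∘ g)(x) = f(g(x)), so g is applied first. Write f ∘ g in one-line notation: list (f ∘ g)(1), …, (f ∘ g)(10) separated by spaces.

(f ∘ g)(x) = f(g(x)). Computing each image: f(g(1)) = f(2) = 5, f(g(2)) = f(3) = 7, f(g(3)) = f(6) = 1, f(g(4)) = f(5) = 10, f(g(5)) = f(8) = 3, f(g(6)) = f(7) = 4, f(g(7)) = f(9) = 2, f(g(8)) = f(10) = 8, f(g(9)) = f(4) = 9, f(g(10)) = f(1) = 6.
Hence f ∘ g = [5 7 1 10 3 4 2 8 9 6].

5 7 1 10 3 4 2 8 9 6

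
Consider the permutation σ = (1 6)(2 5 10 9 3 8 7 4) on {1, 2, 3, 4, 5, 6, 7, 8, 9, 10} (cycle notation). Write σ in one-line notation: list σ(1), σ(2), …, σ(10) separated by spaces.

6 5 8 2 10 1 4 7 3 9

Reading each image from the cycles: 1↦6, 2↦5, 3↦8, 4↦2, 5↦10, 6↦1, 7↦4, 8↦7, 9↦3, 10↦9.
Listing these in domain order gives 6 5 8 2 10 1 4 7 3 9.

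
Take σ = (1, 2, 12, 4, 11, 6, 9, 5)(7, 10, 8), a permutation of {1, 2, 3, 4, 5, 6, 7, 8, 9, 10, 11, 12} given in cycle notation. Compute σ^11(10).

10 lies in the 3-cycle (7, 10, 8).
Powers repeat with period 3 on this cycle, and 11 mod 3 = 2, so σ^11(10) = σ^2(10).
Stepping 2 places around the cycle: 10 → 8 → 7.

7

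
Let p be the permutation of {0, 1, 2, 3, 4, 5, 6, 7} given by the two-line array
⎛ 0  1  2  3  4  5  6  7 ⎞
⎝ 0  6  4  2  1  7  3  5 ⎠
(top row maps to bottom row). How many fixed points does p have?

The fixed points (elements with p(x) = x) are {0}, so there is 1.

1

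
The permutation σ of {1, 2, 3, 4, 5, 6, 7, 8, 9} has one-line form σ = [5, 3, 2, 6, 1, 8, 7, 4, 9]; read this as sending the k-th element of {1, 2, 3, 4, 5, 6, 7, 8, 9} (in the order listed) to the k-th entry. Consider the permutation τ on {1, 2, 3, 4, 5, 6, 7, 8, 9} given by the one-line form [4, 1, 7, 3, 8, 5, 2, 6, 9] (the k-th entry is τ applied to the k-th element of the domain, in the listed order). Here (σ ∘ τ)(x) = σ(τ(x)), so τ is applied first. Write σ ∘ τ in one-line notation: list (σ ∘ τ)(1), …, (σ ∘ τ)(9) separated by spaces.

(σ ∘ τ)(x) = σ(τ(x)). Computing each image: σ(τ(1)) = σ(4) = 6, σ(τ(2)) = σ(1) = 5, σ(τ(3)) = σ(7) = 7, σ(τ(4)) = σ(3) = 2, σ(τ(5)) = σ(8) = 4, σ(τ(6)) = σ(5) = 1, σ(τ(7)) = σ(2) = 3, σ(τ(8)) = σ(6) = 8, σ(τ(9)) = σ(9) = 9.
Hence σ ∘ τ = [6 5 7 2 4 1 3 8 9].

6 5 7 2 4 1 3 8 9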